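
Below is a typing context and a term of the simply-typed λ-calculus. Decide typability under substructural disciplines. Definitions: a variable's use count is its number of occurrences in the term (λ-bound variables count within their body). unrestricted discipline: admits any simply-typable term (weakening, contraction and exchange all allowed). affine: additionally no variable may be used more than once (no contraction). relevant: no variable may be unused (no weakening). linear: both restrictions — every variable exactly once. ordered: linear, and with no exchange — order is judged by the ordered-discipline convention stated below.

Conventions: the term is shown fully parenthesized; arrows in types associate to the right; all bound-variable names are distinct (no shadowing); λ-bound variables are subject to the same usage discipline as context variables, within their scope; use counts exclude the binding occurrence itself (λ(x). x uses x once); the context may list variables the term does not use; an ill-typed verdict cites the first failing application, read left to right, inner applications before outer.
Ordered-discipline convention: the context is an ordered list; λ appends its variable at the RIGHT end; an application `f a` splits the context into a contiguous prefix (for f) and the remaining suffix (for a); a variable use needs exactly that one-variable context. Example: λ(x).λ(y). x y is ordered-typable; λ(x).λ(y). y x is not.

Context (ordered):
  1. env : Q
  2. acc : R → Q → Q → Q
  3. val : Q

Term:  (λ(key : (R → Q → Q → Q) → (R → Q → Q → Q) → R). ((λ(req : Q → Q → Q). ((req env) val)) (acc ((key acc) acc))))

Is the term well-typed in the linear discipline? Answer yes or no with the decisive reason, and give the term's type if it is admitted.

no — repeated use of acc ×3
usage: env: 1×, acc: 3×, val: 1×, key [bound]: 1×, req [bound]: 1×
order of uses: req, env, val, acc, key, acc, acc
typing: the term checks, with type ((R → Q → Q → Q) → (R → Q → Q → Q) → R) → Q
all disciplines: ordered ✗; linear ✗; affine ✗; relevant ✓; unrestricted ✓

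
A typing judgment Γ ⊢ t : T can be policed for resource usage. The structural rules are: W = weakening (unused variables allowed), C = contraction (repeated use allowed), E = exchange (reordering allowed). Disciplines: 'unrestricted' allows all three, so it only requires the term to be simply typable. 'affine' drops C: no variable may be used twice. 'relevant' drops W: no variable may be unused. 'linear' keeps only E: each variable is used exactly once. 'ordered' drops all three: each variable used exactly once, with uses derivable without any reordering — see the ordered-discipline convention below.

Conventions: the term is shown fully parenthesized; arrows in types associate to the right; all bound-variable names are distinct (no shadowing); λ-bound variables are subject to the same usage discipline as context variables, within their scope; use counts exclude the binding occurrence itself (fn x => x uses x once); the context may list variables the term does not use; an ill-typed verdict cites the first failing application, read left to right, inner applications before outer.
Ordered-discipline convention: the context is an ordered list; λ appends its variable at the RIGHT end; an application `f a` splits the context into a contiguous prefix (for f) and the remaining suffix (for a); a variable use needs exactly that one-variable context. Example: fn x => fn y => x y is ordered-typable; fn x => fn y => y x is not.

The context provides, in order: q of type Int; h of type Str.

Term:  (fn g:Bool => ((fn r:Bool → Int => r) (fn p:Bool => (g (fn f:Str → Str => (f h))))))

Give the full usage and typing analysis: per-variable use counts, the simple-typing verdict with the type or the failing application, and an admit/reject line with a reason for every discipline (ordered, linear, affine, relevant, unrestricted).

usage: q: 0×; h: 1×; g (bound): 1×; r (bound): 1×; p (bound): 0×; f (bound): 1×
left-to-right use order: r, g, f, h
typing: ill-typed: non-function type Bool applied to an argument
ordered: ✗ — not simply typable
linear: ✗ — fails simple typing
affine: ✗ — a type mismatch blocks all five
relevant: ✗ — the type mismatch rejects it
unrestricted: ✗ — not simply typable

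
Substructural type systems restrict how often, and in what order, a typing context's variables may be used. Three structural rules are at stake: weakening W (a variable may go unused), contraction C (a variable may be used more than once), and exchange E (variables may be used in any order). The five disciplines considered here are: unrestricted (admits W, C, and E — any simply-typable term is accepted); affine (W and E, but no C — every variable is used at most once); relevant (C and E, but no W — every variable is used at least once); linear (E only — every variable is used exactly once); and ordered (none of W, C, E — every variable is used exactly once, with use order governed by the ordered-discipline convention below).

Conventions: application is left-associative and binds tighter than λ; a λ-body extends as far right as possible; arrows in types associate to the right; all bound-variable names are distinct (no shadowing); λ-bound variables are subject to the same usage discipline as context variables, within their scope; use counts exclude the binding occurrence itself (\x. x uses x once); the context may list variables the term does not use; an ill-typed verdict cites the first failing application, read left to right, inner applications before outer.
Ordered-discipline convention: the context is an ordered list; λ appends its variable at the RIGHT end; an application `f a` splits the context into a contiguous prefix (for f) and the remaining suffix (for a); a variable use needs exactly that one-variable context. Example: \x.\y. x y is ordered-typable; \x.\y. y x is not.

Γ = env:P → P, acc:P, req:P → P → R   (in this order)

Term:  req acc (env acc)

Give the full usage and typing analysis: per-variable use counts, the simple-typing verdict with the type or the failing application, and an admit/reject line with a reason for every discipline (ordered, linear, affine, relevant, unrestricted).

variable uses: env=1, acc=2, req=1
left-to-right use order: req, acc, env, acc
typing: well-typed — term : R
ordered ✗ (acc ×2 used more than once (contraction))
linear ✗ (acc ×2 used more than once (contraction))
affine ✗ (acc ×2 used more than once (contraction))
relevant ✓ (env, acc, req: all used, weakening unneeded)
unrestricted ✓ (typability at R is all that's needed)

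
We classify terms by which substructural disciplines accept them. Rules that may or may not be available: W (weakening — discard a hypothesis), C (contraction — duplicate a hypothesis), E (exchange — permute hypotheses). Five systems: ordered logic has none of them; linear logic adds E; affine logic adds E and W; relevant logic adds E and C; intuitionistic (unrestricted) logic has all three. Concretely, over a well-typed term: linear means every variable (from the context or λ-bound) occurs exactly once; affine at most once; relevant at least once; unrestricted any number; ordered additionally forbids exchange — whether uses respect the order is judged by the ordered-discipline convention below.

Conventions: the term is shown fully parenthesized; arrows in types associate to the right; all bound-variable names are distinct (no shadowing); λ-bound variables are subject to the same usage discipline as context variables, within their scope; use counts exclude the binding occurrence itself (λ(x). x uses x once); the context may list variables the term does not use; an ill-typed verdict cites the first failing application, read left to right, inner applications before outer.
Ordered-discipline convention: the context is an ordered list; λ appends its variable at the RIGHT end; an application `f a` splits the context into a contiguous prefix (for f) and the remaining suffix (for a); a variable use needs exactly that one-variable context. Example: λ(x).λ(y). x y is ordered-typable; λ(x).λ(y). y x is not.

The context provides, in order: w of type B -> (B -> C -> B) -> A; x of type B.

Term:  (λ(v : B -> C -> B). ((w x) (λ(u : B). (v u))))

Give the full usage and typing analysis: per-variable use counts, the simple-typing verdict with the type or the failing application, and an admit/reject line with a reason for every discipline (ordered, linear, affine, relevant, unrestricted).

usage: w: 1×; x: 1×; v [bound]: 1×; u [bound]: 1×
use order (left to right): w, x, v, u
typing: well-typed — term : (B -> C -> B) -> A
ordered ✓ (w, x, v, u once each; derivable with no W/C/E)
linear ✓ (exactly-once usage across w, x, v, u)
affine ✓ (w, x, v, u: no repeats, contraction unneeded)
relevant ✓ (w, x, v, u: all used, weakening unneeded)
unrestricted ✓ (well-typed at (B -> C -> B) -> A; no restrictions here)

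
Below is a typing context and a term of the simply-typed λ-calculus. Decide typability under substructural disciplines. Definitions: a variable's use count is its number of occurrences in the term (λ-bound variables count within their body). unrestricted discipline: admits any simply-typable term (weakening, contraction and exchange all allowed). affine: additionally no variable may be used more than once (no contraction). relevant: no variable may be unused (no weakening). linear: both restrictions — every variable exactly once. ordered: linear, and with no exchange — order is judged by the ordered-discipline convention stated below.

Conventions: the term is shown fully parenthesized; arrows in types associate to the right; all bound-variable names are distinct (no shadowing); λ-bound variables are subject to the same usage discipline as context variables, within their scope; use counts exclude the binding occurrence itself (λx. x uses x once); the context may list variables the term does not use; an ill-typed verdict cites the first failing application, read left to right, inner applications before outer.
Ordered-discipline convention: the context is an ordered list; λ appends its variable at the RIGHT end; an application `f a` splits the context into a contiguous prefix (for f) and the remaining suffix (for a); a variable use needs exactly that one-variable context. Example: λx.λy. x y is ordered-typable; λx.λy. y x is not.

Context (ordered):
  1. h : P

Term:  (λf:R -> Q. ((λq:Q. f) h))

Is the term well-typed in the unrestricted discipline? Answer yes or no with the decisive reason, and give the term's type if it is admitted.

no — fails simple typing
counts: h ×1, f (λ-bound) ×1, q (λ-bound) ×0
order of uses: f, h
typing: ill-typed: an application expects Q but receives P
per-discipline verdicts: ordered ✗ | linear ✗ | affine ✗ | relevant ✗ | unrestricted ✗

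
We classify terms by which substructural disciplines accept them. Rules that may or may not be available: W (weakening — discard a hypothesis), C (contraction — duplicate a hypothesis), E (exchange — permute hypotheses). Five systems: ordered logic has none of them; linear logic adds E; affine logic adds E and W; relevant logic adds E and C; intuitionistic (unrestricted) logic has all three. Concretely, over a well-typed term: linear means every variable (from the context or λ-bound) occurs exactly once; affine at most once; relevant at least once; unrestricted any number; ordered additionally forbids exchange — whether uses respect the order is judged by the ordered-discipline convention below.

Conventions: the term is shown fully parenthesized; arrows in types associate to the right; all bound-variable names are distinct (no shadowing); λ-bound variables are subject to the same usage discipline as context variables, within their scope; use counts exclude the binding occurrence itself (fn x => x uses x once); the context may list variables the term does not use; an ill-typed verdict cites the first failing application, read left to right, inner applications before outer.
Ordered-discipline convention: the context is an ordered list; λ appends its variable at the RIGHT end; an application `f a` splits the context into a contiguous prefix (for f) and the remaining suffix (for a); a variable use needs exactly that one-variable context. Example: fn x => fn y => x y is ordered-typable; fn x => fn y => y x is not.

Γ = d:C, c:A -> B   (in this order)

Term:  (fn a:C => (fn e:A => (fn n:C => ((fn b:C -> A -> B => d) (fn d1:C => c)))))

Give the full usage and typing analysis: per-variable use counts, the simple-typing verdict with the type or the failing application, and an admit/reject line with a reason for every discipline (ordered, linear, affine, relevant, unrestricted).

counts: d: 1, c: 1, a [bound]: 0, e [bound]: 0, n [bound]: 0, b [bound]: 0, d1 [bound]: 0
use order (left to right): d, c
typing: well-typed — term : C -> A -> C -> C
ordered ✗ (unused: a, e, n, b, d1 — weakening required)
linear ✗ (unused: a, e, n, b, d1 — weakening required)
affine ✓ (d, c, a, e, n, b, d1: no repeats, contraction unneeded)
relevant ✗ (unused: a, e, n, b, d1 — weakening required)
unrestricted ✓ (typability at C -> A -> C -> C is all that's needed)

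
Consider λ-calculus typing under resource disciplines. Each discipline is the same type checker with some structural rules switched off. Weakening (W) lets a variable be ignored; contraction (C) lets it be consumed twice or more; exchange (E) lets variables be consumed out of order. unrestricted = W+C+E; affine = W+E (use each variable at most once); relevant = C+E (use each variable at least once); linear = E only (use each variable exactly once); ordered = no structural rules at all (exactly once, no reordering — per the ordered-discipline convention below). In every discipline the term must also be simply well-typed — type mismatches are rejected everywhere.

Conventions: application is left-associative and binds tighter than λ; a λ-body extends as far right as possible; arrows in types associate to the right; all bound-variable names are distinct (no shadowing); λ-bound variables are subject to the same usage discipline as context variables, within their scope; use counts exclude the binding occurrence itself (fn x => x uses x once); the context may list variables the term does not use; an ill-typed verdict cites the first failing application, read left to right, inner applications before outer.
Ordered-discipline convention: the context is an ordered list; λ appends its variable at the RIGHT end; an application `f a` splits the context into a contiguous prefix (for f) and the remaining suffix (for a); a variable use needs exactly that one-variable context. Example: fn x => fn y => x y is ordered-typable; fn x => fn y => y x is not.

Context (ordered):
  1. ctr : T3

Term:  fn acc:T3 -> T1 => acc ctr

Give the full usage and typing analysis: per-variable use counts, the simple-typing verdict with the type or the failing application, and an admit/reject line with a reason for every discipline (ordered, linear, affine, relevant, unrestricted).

counts: ctr=1, acc (λ-bound)=1
use order (left to right): acc, ctr
typing: the term checks, with type (T3 -> T1) -> T1
ordered: ✗ — use order acc, ctr needs exchange
linear: ✓ — exactly-once usage across ctr, acc
affine: ✓ — ctr, acc: no repeats, contraction unneeded
relevant: ✓ — at least one use each (ctr, acc)
unrestricted: ✓ — simply typable at (T3 -> T1) -> T1; W, C, E all held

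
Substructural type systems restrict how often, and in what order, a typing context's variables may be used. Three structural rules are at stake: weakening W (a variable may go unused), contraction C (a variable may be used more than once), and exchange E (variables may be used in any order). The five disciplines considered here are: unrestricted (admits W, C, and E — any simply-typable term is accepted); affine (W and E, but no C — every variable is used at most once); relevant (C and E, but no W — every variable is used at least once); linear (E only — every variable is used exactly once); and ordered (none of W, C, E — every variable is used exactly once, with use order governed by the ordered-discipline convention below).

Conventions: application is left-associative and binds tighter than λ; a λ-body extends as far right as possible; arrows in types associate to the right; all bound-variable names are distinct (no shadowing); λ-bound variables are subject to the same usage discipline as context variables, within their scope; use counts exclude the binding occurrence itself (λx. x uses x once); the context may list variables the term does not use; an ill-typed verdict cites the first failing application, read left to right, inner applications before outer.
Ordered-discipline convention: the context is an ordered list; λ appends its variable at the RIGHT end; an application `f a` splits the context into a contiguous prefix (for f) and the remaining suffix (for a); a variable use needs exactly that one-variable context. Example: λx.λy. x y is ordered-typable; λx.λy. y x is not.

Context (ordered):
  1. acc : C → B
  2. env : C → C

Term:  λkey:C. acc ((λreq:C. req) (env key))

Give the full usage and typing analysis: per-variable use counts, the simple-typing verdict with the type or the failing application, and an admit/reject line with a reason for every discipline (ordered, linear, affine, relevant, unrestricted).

use counts: acc: 1×; env: 1×; key (λ-bound): 1×; req (λ-bound): 1×
use order (left to right): acc, req, env, key
typing: ✓ — C → B
ordered: ✓ — one use each (acc, env, key, req); ordered split holds
linear: ✓ — exactly-once usage across acc, env, key, req
affine: ✓ — no duplicate uses among acc, env, key, req
relevant: ✓ — at least one use each (acc, env, key, req)
unrestricted: ✓ — type-checks (C → B) and nothing is barred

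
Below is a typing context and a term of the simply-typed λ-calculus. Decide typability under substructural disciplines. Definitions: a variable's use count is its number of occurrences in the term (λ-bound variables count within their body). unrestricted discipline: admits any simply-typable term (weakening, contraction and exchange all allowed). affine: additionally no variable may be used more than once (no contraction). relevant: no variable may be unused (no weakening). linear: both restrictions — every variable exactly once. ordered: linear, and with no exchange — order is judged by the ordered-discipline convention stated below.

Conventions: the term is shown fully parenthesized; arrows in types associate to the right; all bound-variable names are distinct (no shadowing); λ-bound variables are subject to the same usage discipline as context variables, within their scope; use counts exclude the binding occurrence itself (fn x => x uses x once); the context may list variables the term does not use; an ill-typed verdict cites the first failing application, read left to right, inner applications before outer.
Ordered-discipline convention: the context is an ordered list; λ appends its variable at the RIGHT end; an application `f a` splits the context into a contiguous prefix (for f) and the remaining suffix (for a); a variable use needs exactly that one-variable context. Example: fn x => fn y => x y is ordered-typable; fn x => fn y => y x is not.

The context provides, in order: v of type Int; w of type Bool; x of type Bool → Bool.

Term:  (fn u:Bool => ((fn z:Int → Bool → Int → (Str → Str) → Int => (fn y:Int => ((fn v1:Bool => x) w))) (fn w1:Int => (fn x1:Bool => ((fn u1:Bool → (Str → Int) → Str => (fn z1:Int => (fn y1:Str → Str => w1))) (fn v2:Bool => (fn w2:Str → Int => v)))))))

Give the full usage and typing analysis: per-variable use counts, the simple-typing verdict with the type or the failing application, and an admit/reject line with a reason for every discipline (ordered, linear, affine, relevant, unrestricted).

counts: v=1, w=1, x=1, u (λ-bound)=0, z (λ-bound)=0, y (λ-bound)=0, v1 (λ-bound)=0, w1 (λ-bound)=1, x1 (λ-bound)=0, u1 (λ-bound)=0, z1 (λ-bound)=0, y1 (λ-bound)=0, v2 (λ-bound)=0, w2 (λ-bound)=0
use order (left to right): x, w, w1, v
typing: ill-typed: an application expects Bool → (Str → Int) → Str but receives Bool → (Str → Int) → Int
ordered: ✗ — not simply typable
linear: ✗ — fails simple typing
affine: ✗ — a type mismatch blocks all five
relevant: ✗ — the type mismatch rejects it
unrestricted: ✗ — not simply typable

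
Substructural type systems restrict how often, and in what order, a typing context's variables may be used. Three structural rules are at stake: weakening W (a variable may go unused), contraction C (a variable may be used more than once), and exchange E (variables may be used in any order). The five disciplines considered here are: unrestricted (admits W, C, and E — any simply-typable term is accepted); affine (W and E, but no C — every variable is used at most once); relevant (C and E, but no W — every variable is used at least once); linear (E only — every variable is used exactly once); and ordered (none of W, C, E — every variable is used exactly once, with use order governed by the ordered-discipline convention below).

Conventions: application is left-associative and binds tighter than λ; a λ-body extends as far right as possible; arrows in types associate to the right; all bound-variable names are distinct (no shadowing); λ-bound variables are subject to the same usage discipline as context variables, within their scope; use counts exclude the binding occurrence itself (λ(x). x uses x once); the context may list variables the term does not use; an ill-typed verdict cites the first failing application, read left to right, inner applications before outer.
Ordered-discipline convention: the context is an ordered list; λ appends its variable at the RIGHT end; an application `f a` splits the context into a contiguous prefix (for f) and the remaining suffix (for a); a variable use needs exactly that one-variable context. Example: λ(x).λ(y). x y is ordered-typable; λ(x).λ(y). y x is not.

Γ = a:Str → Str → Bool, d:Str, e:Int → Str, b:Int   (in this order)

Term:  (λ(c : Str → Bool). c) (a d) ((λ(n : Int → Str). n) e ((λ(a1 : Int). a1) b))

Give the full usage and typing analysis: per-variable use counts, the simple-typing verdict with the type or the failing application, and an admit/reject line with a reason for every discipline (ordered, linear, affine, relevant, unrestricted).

usage: a: 1×; d: 1×; e: 1×; b: 1×; c (bound): 1×; n (bound): 1×; a1 (bound): 1×
order of uses: c, a, d, n, e, a1, b
typing: the term checks, with type Bool
ordered: ✓, single-use (a, d, e, b, c, n, a1), ordered derivation ok
linear: ✓, each of a, d, e, b, c, n, a1 used exactly once
affine: ✓, no duplicate uses among a, d, e, b, c, n, a1
relevant: ✓, every one of a, d, e, b, c, n, a1 appears
unrestricted: ✓, well-typed at Bool; no restrictions here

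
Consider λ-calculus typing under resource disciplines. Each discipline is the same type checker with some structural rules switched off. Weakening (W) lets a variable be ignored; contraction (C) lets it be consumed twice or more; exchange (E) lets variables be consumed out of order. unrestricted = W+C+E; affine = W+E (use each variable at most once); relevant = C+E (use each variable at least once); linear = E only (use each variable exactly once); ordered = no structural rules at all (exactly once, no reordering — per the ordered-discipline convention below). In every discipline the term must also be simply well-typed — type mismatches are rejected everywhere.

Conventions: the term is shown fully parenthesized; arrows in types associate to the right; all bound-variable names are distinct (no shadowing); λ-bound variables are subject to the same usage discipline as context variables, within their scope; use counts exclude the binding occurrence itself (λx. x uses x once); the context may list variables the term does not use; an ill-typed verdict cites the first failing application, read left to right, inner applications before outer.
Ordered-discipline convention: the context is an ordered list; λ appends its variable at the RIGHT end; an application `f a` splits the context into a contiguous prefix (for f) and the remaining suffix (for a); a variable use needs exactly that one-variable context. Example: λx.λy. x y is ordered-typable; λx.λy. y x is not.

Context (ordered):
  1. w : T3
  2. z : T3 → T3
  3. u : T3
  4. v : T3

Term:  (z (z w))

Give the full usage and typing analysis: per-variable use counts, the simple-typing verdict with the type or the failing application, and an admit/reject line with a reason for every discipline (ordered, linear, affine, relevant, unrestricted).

variable uses: w ×1; z ×2; u ×0; v ×0
use order (left to right): z, z, w
typing: well-typed at T3
ordered: ✗ — repeated use of z ×2; needs weakening: u, v unused
linear: ✗ — repeated use of z ×2; needs weakening: u, v unused
affine: ✗ — repeated use of z ×2
relevant: ✗ — needs weakening: u, v unused
unrestricted: ✓ — typability at T3 is all that's needed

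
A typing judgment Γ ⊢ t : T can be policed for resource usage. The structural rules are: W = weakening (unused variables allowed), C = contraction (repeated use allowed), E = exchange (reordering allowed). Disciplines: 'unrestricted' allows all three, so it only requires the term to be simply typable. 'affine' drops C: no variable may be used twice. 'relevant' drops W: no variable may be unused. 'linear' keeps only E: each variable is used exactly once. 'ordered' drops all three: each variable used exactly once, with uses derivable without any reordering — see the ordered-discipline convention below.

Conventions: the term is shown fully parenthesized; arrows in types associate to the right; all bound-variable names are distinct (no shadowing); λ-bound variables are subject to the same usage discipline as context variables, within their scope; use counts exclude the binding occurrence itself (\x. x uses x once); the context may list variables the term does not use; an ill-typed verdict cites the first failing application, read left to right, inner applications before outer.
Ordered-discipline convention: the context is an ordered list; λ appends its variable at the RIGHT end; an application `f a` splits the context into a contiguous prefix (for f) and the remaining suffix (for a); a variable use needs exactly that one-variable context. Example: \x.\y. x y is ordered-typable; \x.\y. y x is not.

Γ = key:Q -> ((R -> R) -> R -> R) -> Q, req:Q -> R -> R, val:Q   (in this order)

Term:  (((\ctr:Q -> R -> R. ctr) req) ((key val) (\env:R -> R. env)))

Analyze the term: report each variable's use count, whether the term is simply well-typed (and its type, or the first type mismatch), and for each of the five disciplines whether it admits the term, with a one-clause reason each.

counts: key=1; req=1; val=1; ctr (λ-bound)=1; env (λ-bound)=1
left-to-right use order: ctr, req, key, val, env
typing: ✓ — R -> R
ordered: ✗, no contiguous prefix/suffix split fits ctr, req, key, val, env
linear: ✓, key, req, val, ctr, env: one use apiece
affine: ✓, no duplicate uses among key, req, val, ctr, env
relevant: ✓, key, req, val, ctr, env: all used, weakening unneeded
unrestricted: ✓, typability at R -> R is all that's needed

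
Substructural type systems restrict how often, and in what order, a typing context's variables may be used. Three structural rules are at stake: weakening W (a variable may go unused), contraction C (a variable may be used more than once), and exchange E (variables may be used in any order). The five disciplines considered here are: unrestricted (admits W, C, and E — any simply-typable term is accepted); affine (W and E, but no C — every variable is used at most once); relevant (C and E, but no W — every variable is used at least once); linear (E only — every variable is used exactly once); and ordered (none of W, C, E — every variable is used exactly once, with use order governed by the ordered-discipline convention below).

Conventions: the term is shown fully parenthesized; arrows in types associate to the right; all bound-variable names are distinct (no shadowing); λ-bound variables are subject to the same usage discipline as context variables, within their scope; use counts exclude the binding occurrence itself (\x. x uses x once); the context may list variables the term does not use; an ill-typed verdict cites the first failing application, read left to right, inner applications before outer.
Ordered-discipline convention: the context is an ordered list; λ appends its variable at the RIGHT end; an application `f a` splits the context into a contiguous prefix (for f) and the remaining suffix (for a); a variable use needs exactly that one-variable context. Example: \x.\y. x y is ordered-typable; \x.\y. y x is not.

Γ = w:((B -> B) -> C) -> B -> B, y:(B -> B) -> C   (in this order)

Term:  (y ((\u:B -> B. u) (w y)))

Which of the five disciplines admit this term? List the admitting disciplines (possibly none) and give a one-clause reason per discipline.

accepted by: relevant, unrestricted
variable uses: w=1; y=2; u [bound]=1
left-to-right use order: y, u, w, y
typing: well-typed — term : C
ordered: ✗ — y ×2 used more than once (contraction)
linear: ✗ — y ×2 used more than once (contraction)
affine: ✗ — y ×2 used more than once (contraction)
relevant: ✓ — at least one use each (w, y, u)
unrestricted: ✓ — typability at C is all that's needed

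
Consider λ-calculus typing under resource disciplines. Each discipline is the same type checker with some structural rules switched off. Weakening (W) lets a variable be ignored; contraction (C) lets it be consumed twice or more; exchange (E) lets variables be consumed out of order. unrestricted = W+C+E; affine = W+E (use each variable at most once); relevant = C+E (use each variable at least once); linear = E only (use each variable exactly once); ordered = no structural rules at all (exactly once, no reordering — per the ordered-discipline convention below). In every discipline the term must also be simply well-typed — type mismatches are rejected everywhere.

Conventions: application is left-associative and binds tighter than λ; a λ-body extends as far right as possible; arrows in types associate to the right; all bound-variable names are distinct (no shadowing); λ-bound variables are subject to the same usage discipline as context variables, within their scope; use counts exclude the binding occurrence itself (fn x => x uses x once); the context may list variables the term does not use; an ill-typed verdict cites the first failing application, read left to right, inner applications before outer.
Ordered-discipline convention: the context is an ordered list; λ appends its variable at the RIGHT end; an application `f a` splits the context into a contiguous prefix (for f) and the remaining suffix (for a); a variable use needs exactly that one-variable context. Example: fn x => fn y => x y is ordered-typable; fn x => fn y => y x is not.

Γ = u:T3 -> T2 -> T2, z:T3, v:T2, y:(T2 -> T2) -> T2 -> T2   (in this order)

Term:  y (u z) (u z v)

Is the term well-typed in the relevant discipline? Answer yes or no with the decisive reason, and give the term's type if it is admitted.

yes — u, z, v, y: all used, weakening unneeded; term : T2
use counts: u ×2; z ×2; v ×1; y ×1
uses in reading order: y, u, z, u, z, v
typing: well-typed — term : T2
summary: ordered ✗ | linear ✗ | affine ✗ | relevant ✓ | unrestricted ✓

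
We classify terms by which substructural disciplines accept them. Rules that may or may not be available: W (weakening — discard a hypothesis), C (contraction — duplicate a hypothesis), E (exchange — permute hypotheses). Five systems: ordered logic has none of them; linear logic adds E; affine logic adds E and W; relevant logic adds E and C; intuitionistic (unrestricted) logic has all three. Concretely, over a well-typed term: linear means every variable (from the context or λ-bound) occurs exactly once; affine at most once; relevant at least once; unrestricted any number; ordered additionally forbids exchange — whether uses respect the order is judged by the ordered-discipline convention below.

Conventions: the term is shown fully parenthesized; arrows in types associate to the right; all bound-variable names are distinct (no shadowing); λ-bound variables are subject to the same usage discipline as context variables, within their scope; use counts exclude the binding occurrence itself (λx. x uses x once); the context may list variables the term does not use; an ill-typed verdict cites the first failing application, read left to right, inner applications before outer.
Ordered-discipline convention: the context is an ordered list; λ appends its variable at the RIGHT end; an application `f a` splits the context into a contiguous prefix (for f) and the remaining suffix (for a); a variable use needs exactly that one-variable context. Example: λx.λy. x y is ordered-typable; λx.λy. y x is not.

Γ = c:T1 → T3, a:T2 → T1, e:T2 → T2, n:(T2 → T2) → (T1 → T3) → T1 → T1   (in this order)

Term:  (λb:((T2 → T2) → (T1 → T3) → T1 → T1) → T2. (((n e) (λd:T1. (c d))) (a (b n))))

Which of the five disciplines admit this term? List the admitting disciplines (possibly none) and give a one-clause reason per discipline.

accepted by: relevant, unrestricted
variable uses: c: 1×, a: 1×, e: 1×, n: 2×, b [bound]: 1×, d [bound]: 1×
uses in reading order: n, e, c, d, a, b, n
typing: the term checks, with type (((T2 → T2) → (T1 → T3) → T1 → T1) → T2) → T1
ordered: ✗, repeated use of n ×2
linear: ✗, repeated use of n ×2
affine: ✗, repeated use of n ×2
relevant: ✓, every one of c, a, e, n, b, d appears
unrestricted: ✓, well-typed at (((T2 → T2) → (T1 → T3) → T1 → T1) → T2) → T1; no restrictions here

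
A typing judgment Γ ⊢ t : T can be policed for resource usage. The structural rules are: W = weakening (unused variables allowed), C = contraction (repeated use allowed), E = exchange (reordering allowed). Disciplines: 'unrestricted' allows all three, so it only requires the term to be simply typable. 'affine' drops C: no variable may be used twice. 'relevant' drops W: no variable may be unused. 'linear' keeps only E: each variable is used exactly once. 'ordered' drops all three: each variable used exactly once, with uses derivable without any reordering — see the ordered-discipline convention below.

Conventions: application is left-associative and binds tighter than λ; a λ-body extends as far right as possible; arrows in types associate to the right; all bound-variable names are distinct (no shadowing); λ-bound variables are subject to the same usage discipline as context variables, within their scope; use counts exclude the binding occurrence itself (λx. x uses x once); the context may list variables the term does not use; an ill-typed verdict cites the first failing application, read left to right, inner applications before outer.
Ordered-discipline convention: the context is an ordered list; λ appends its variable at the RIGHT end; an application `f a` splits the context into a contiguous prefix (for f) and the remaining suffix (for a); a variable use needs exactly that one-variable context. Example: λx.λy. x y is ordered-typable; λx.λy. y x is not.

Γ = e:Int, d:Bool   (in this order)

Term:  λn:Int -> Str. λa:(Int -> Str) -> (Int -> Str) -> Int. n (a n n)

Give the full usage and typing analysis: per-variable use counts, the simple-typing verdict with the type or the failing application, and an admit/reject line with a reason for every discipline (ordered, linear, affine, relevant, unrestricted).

usage: e: 0×, d: 0×, n [bound]: 3×, a [bound]: 1×
order of uses: n, a, n, n
typing: well-typed at (Int -> Str) -> ((Int -> Str) -> (Int -> Str) -> Int) -> Str
ordered: ✗, repeated use of n ×3; unused: e, d — weakening required
linear: ✗, repeated use of n ×3; unused: e, d — weakening required
affine: ✗, repeated use of n ×3
relevant: ✗, unused: e, d — weakening required
unrestricted: ✓, type-checks ((Int -> Str) -> ((Int -> Str) -> (Int -> Str) -> Int) -> Str) and nothing is barred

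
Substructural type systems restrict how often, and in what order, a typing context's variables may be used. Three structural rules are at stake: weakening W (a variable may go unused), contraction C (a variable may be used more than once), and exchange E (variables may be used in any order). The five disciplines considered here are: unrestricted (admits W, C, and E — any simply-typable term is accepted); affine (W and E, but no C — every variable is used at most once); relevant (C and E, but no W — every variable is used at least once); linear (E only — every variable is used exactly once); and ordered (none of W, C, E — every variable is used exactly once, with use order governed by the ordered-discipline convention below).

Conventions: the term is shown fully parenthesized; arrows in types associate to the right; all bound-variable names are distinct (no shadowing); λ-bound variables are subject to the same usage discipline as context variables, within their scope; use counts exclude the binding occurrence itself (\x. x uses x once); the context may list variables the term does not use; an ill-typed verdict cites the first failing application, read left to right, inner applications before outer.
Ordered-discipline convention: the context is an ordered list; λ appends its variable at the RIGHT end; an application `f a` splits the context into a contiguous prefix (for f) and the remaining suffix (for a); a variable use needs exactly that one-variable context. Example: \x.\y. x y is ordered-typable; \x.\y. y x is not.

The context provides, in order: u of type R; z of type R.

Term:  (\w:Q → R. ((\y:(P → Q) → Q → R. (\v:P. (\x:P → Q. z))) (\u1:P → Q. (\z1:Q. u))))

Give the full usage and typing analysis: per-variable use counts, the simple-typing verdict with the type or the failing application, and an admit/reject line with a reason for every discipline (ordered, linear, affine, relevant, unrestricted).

variable uses: u: 1, z: 1, w (bound): 0, y (bound): 0, v (bound): 0, x (bound): 0, u1 (bound): 0, z1 (bound): 0
uses in reading order: z, u
typing: well-typed — term : (Q → R) → P → (P → Q) → R
ordered: ✗ — w, y, v, x, u1, z1 left unused
linear: ✗ — w, y, v, x, u1, z1 left unused
affine: ✓ — at most one use each (u, z, w, y, v, x, u1, z1)
relevant: ✗ — w, y, v, x, u1, z1 left unused
unrestricted: ✓ — typability at (Q → R) → P → (P → Q) → R is all that's needed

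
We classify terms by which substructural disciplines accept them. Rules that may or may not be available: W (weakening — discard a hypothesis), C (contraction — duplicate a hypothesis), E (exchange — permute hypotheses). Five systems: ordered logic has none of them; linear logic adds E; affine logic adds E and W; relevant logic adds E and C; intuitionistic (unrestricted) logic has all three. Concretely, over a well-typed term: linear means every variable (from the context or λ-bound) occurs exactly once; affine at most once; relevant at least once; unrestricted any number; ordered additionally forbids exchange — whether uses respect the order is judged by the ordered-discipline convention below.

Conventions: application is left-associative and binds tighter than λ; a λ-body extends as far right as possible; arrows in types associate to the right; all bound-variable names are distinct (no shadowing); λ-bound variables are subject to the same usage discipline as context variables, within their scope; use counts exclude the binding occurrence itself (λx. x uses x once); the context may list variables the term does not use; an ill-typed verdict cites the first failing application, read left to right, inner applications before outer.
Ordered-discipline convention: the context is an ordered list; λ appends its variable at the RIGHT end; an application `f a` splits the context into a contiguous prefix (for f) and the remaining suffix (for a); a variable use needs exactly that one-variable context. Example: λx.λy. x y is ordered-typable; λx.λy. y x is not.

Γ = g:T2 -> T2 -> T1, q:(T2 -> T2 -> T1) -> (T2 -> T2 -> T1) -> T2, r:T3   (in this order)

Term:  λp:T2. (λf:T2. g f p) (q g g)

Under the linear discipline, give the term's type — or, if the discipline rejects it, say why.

not well-typed under linear — g ×3 used more than once (contraction); needs weakening: r unused
use counts: g ×3; q ×1; r ×0; p [bound] ×1; f [bound] ×1
use order (left to right): g, f, p, q, g, g
typing: well-typed — term : T2 -> T1
summary: ordered ✗, linear ✗, affine ✗, relevant ✗, unrestricted ✓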